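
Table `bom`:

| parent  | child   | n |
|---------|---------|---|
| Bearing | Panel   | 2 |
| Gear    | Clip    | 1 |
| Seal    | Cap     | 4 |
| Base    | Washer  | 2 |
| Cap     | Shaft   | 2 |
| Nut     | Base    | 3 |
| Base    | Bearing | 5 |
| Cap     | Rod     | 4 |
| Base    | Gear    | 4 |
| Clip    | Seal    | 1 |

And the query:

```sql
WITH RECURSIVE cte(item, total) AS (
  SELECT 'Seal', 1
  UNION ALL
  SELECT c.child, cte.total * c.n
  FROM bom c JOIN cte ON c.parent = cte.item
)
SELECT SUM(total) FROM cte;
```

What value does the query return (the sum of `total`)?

Base: (Seal, total=1).
Iteration 1: components of {Seal} -> Cap = 1*4 = 4.
Iteration 2: components of {Cap} -> Rod = 4*4 = 16, Shaft = 4*2 = 8.
Iteration 3: no further components; recursion stops.
SUM(total) = 1 + 4 + 16 + 8 = 29.

29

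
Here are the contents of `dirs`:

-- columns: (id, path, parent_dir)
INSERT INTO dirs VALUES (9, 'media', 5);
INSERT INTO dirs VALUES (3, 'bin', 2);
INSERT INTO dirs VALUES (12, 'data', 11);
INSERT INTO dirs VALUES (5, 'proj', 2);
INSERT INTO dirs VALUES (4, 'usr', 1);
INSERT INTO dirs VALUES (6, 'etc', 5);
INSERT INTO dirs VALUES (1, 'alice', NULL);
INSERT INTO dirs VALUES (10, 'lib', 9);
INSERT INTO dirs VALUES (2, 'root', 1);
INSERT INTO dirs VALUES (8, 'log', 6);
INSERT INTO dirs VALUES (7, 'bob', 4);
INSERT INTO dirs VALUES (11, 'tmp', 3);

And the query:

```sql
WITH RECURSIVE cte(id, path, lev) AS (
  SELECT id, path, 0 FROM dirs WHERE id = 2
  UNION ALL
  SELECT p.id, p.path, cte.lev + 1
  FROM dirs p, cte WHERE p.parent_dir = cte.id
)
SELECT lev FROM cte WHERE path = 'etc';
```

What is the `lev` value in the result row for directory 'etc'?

2

Base: id=2 (root) at lev 0.
Iteration 1: rows with parent_dir in {2} -> bin (id 3, lev 1), proj (id 5, lev 1).
Iteration 2: rows with parent_dir in {3,5} -> etc (id 6, lev 2), media (id 9, lev 2), tmp (id 11, lev 2).
Iteration 3: rows with parent_dir in {6,9,11} -> log (id 8, lev 3), lib (id 10, lev 3), data (id 12, lev 3).
Iteration 4: no rows with parent_dir in {8,10,12}; recursion stops.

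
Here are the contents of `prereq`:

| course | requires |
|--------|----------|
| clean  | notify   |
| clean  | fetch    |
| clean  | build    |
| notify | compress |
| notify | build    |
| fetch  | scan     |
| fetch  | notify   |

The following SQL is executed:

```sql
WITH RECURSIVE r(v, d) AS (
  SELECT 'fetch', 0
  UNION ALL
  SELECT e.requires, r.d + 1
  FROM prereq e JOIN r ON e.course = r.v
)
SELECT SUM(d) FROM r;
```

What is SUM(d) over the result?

6

Base: (fetch, d=0).
Iteration 1: edges from {fetch} -> (notify, d=1), (scan, d=1).
Iteration 2: edges from {notify,scan} -> (build, d=2), (compress, d=2).
Iteration 3: no outgoing edges from {build,compress}; recursion stops.
SUM(d) = 0 + 1 + 1 + 2 + 2 = 6.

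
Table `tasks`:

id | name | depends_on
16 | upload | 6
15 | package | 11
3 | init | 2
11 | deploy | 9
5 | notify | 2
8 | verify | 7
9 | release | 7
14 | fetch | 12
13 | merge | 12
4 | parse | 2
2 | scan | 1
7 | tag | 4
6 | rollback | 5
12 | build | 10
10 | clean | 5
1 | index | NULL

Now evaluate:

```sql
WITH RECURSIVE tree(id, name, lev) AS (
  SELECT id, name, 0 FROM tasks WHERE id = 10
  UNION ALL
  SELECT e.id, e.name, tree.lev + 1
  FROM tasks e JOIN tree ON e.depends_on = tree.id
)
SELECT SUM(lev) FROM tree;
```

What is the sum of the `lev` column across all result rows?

5

Base: id=10 (clean) at lev 0.
Iteration 1: rows with depends_on in {10} -> build (id 12, lev 1).
Iteration 2: rows with depends_on in {12} -> merge (id 13, lev 2), fetch (id 14, lev 2).
Iteration 3: no rows with depends_on in {13,14}; recursion stops.
SUM(lev) = 0 + 1 + 2 + 2 = 5.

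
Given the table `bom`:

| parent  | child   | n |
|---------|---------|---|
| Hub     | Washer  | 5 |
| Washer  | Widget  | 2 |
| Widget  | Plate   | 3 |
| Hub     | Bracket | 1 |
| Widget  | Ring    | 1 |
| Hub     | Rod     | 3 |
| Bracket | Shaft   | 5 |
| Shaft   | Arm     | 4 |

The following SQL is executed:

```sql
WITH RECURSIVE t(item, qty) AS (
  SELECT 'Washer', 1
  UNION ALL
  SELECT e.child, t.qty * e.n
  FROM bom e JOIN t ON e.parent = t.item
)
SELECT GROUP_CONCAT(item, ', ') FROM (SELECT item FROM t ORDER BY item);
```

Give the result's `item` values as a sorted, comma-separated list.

Plate, Ring, Washer, Widget

Base: (Washer, qty=1).
Iteration 1: components of {Washer} -> Widget = 1*2 = 2.
Iteration 2: components of {Widget} -> Plate = 2*3 = 6, Ring = 2*1 = 2.
Iteration 3: no further components; recursion stops.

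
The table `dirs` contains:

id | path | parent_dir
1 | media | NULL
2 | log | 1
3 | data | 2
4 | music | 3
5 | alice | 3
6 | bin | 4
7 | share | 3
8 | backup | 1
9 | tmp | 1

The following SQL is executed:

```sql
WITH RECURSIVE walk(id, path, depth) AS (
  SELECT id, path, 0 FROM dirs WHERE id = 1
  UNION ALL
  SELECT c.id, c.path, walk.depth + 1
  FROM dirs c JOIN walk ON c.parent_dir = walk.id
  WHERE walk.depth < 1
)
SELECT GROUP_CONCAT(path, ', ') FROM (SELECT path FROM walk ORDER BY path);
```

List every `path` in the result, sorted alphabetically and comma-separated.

backup, log, media, tmp

Base: id=1 (media) at depth 0.
Iteration 1: rows with parent_dir in {1} -> log (id 2, depth 1), backup (id 8, depth 1), tmp (id 9, depth 1).
Iteration 2: depth < 1 fails for all current rows; recursion stops.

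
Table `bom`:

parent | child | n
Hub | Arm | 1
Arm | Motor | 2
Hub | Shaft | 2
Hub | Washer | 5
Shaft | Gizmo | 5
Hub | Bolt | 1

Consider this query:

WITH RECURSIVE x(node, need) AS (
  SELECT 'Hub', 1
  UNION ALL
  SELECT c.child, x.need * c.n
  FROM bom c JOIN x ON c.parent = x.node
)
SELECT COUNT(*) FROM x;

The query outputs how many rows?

7

Base: (Hub, need=1).
Iteration 1: components of {Hub} -> Arm = 1*1 = 1, Bolt = 1*1 = 1, Shaft = 1*2 = 2, Washer = 1*5 = 5.
Iteration 2: components of {Arm,Bolt,Shaft,Washer} -> Gizmo = 2*5 = 10, Motor = 1*2 = 2.
Iteration 3: no further components; recursion stops.
Total rows emitted: 7.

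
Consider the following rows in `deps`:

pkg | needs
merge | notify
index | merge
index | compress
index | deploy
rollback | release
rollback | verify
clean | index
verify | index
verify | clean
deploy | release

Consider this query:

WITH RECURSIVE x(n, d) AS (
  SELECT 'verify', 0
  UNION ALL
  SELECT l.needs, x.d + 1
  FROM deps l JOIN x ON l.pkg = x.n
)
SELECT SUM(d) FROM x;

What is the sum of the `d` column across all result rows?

Base: (verify, d=0).
Iteration 1: edges from {verify} -> (clean, d=1), (index, d=1).
Iteration 2: edges from {clean,index} -> (compress, d=2), (deploy, d=2), (index, d=2), (merge, d=2).
Iteration 3: edges from {compress,deploy,index,merge} -> (compress, d=3), (deploy, d=3), (merge, d=3), (notify, d=3), (release, d=3).
Iteration 4: edges from {compress,deploy,merge,notify,release} -> (notify, d=4), (release, d=4).
Iteration 5: no outgoing edges from {notify,release}; recursion stops.
SUM(d) = 0 + 1 + 1 + 2 + 2 + 2 + 2 + 3 + 3 + 3 + 3 + 3 + 4 + 4 = 33.

33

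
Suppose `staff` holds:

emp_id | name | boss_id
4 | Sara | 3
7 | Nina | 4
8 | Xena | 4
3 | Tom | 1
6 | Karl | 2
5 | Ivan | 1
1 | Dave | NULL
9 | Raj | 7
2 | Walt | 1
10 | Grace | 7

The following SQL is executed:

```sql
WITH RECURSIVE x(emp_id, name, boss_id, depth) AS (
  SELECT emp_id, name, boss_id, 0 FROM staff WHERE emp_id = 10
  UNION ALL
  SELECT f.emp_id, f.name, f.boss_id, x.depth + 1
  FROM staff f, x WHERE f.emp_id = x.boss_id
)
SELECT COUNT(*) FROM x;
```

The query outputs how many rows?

5

Base: emp_id=10 (Grace), boss_id=7, depth 0.
Iteration 1: join on emp_id=7 -> Nina (id 7, boss_id=4, depth 1).
Iteration 2: join on emp_id=4 -> Sara (id 4, boss_id=3, depth 2).
Iteration 3: join on emp_id=3 -> Tom (id 3, boss_id=1, depth 3).
Iteration 4: join on emp_id=1 -> Dave (id 1, boss_id=NULL, depth 4).
Iteration 5: boss_id is NULL; no match; recursion stops.
Total rows emitted: 5.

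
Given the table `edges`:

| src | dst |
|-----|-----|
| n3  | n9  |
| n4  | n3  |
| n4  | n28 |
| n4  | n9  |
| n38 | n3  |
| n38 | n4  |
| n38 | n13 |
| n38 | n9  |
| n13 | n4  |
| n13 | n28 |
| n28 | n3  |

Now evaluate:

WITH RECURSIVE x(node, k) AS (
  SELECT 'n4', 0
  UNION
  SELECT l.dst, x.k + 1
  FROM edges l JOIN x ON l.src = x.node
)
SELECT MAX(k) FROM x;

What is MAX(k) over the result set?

Base: (n4, k=0).
Iteration 1: edges from {n4} -> (n28, k=1), (n3, k=1), (n9, k=1).
Iteration 2: edges from {n28,n3,n9} -> (n3, k=2), (n9, k=2).
Iteration 3: edges from {n3,n9} -> (n9, k=3).
Iteration 4: no outgoing edges from {n9}; recursion stops.
k values: 0, 1, 1, 1, 2, 2, 3; the maximum is 3.

3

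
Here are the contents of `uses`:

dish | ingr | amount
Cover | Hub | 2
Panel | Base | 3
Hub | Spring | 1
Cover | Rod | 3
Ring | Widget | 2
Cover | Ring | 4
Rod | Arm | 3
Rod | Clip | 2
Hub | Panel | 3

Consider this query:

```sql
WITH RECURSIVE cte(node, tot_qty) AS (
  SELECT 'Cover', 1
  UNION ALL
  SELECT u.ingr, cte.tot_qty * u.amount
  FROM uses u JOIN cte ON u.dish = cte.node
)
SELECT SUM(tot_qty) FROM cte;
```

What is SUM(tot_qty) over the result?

59

Base: (Cover, tot_qty=1).
Iteration 1: components of {Cover} -> Hub = 1*2 = 2, Ring = 1*4 = 4, Rod = 1*3 = 3.
Iteration 2: components of {Hub,Ring,Rod} -> Arm = 3*3 = 9, Clip = 3*2 = 6, Panel = 2*3 = 6, Spring = 2*1 = 2, Widget = 4*2 = 8.
Iteration 3: components of {Arm,Clip,Panel,Spring,Widget} -> Base = 6*3 = 18.
Iteration 4: no further components; recursion stops.
SUM(tot_qty) = 1 + 3 + 2 + 4 + 6 + 9 + 6 + 2 + 8 + 18 = 59.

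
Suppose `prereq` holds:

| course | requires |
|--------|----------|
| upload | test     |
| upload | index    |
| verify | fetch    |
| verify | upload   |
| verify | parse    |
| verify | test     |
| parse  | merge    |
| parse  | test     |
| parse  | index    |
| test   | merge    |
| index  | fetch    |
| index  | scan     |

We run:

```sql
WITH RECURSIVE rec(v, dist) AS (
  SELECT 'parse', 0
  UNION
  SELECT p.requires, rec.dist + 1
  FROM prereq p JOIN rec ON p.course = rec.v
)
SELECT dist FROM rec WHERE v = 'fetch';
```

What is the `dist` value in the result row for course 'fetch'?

2

Base: (parse, dist=0).
Iteration 1: edges from {parse} -> (index, dist=1), (merge, dist=1), (test, dist=1).
Iteration 2: edges from {index,merge,test} -> (fetch, dist=2), (merge, dist=2), (scan, dist=2).
Iteration 3: no outgoing edges from {fetch,merge,scan}; recursion stops.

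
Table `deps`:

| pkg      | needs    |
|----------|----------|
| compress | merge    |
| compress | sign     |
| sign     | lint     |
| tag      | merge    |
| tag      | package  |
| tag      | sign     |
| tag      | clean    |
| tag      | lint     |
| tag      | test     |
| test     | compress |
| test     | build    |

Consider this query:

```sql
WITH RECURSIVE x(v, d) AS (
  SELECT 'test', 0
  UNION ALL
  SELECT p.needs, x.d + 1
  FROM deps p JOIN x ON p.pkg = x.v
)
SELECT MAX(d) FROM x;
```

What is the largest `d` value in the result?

3

Base: (test, d=0).
Iteration 1: edges from {test} -> (build, d=1), (compress, d=1).
Iteration 2: edges from {build,compress} -> (merge, d=2), (sign, d=2).
Iteration 3: edges from {merge,sign} -> (lint, d=3).
Iteration 4: no outgoing edges from {lint}; recursion stops.
d values: 0, 1, 1, 2, 2, 3; the maximum is 3.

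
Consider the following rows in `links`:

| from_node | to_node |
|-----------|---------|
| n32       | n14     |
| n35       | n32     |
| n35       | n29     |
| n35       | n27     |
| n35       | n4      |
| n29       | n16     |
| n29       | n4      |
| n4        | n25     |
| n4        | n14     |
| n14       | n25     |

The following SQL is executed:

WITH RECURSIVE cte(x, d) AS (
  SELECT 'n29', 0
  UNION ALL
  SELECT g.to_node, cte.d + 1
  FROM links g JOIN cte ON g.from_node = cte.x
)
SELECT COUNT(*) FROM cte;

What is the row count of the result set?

Base: (n29, d=0).
Iteration 1: edges from {n29} -> (n16, d=1), (n4, d=1).
Iteration 2: edges from {n16,n4} -> (n14, d=2), (n25, d=2).
Iteration 3: edges from {n14,n25} -> (n25, d=3).
Iteration 4: no outgoing edges from {n25}; recursion stops.
Total rows emitted: 6.

6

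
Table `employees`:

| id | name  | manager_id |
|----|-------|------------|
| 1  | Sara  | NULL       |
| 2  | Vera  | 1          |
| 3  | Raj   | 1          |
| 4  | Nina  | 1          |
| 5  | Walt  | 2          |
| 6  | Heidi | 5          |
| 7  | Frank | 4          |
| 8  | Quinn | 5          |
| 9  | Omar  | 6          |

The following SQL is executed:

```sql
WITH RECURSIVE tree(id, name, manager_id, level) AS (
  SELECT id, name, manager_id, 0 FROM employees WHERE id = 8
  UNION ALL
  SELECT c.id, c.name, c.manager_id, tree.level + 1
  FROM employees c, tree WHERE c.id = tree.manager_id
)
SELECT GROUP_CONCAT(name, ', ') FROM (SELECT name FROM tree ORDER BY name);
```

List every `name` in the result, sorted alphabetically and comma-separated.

Base: id=8 (Quinn), manager_id=5, level 0.
Iteration 1: join on id=5 -> Walt (id 5, manager_id=2, level 1).
Iteration 2: join on id=2 -> Vera (id 2, manager_id=1, level 2).
Iteration 3: join on id=1 -> Sara (id 1, manager_id=NULL, level 3).
Iteration 4: manager_id is NULL; no match; recursion stops.

Quinn, Sara, Vera, Walt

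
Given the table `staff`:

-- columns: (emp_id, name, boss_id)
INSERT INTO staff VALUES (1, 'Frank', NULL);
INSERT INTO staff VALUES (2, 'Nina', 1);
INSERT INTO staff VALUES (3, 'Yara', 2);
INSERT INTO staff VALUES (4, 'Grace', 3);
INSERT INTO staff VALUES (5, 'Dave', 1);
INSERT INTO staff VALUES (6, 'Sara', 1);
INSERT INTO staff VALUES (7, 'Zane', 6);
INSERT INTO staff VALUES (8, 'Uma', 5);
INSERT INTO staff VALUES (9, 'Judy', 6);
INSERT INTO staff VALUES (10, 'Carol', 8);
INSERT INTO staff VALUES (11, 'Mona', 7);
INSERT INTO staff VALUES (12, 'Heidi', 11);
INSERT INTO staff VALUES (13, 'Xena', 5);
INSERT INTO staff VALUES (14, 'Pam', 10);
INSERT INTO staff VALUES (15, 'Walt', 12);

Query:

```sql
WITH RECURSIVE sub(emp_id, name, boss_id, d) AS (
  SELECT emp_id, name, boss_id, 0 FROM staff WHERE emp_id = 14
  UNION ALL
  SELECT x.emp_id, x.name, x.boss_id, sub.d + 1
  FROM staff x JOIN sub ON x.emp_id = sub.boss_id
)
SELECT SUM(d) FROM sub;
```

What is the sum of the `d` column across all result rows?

Base: emp_id=14 (Pam), boss_id=10, d 0.
Iteration 1: join on emp_id=10 -> Carol (id 10, boss_id=8, d 1).
Iteration 2: join on emp_id=8 -> Uma (id 8, boss_id=5, d 2).
Iteration 3: join on emp_id=5 -> Dave (id 5, boss_id=1, d 3).
Iteration 4: join on emp_id=1 -> Frank (id 1, boss_id=NULL, d 4).
Iteration 5: boss_id is NULL; no match; recursion stops.
SUM(d) = 0 + 1 + 2 + 3 + 4 = 10.

10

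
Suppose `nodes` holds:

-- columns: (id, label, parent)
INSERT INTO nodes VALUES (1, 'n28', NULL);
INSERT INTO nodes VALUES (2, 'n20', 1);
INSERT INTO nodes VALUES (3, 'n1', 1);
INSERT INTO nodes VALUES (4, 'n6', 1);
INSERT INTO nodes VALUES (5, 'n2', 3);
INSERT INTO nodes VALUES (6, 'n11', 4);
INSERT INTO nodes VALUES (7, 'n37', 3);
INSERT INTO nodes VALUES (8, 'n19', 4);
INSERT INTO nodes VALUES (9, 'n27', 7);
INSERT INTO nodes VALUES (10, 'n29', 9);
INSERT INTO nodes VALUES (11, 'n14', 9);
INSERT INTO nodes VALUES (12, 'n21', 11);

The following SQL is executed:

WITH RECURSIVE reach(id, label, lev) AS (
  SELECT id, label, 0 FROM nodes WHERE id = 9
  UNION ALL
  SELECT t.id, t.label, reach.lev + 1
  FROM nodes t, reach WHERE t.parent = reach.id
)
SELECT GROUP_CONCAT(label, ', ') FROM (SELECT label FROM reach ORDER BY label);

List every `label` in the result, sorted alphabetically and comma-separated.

n14, n21, n27, n29

Base: id=9 (n27) at lev 0.
Iteration 1: rows with parent in {9} -> n29 (id 10, lev 1), n14 (id 11, lev 1).
Iteration 2: rows with parent in {10,11} -> n21 (id 12, lev 2).
Iteration 3: no rows with parent in {12}; recursion stops.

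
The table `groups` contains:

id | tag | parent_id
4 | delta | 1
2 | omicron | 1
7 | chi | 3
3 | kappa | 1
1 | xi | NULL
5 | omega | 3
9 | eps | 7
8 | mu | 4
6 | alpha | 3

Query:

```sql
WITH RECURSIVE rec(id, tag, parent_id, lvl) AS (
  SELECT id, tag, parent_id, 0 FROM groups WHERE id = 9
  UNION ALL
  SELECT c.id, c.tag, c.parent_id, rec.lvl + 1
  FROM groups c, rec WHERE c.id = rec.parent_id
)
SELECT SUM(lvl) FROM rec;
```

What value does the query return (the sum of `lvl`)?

6

Base: id=9 (eps), parent_id=7, lvl 0.
Iteration 1: join on id=7 -> chi (id 7, parent_id=3, lvl 1).
Iteration 2: join on id=3 -> kappa (id 3, parent_id=1, lvl 2).
Iteration 3: join on id=1 -> xi (id 1, parent_id=NULL, lvl 3).
Iteration 4: parent_id is NULL; no match; recursion stops.
SUM(lvl) = 0 + 1 + 2 + 3 = 6.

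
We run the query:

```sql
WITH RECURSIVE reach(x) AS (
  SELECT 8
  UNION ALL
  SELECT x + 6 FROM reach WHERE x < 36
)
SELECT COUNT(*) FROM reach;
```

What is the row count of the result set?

6

Base: x=8.
Iteration 1: 8 < 36 holds -> x = 8 + 6 = 14.
Iteration 2: 14 < 36 holds -> x = 14 + 6 = 20.
Iteration 3: 20 < 36 holds -> x = 20 + 6 = 26.
Iteration 4: 26 < 36 holds -> x = 26 + 6 = 32.
Iteration 5: 32 < 36 holds -> x = 32 + 6 = 38.
Iteration 6: 38 < 36 fails; recursion stops.
Total rows emitted: 6.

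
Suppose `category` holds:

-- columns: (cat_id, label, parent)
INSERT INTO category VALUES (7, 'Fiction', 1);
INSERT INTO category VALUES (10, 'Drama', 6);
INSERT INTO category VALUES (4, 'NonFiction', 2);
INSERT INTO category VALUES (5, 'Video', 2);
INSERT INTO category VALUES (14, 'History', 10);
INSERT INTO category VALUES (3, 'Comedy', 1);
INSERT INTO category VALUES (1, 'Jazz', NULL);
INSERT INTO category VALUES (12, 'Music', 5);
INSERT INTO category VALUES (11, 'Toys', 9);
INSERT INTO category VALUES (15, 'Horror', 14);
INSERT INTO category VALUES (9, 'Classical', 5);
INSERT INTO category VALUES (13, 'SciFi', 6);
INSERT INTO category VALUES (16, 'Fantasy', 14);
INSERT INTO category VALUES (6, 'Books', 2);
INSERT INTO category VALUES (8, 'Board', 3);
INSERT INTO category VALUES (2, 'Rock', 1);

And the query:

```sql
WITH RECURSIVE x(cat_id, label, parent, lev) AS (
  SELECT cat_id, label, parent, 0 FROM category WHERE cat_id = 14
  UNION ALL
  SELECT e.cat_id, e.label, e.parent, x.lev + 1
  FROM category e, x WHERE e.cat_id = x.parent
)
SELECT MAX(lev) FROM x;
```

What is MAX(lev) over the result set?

4

Base: cat_id=14 (History), parent=10, lev 0.
Iteration 1: join on cat_id=10 -> Drama (id 10, parent=6, lev 1).
Iteration 2: join on cat_id=6 -> Books (id 6, parent=2, lev 2).
Iteration 3: join on cat_id=2 -> Rock (id 2, parent=1, lev 3).
Iteration 4: join on cat_id=1 -> Jazz (id 1, parent=NULL, lev 4).
Iteration 5: parent is NULL; no match; recursion stops.
lev values: 0, 1, 2, 3, 4; the maximum is 4.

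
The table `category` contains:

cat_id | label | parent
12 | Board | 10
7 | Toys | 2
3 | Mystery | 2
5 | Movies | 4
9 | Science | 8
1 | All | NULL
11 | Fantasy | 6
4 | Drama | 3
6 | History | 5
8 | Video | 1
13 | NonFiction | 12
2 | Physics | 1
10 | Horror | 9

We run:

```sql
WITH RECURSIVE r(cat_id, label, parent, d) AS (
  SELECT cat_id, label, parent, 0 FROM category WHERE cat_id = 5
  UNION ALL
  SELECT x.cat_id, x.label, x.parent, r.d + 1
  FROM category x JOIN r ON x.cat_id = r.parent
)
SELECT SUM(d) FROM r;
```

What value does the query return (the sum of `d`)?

10

Base: cat_id=5 (Movies), parent=4, d 0.
Iteration 1: join on cat_id=4 -> Drama (id 4, parent=3, d 1).
Iteration 2: join on cat_id=3 -> Mystery (id 3, parent=2, d 2).
Iteration 3: join on cat_id=2 -> Physics (id 2, parent=1, d 3).
Iteration 4: join on cat_id=1 -> All (id 1, parent=NULL, d 4).
Iteration 5: parent is NULL; no match; recursion stops.
SUM(d) = 0 + 1 + 2 + 3 + 4 = 10.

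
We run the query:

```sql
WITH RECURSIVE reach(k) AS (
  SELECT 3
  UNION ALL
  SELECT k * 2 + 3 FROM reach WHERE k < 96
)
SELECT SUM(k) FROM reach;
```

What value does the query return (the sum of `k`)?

360

Base: k=3.
Iteration 1: 3 < 96 holds -> k = 3 * 2 + 3 = 9.
Iteration 2: 9 < 96 holds -> k = 9 * 2 + 3 = 21.
Iteration 3: 21 < 96 holds -> k = 21 * 2 + 3 = 45.
Iteration 4: 45 < 96 holds -> k = 45 * 2 + 3 = 93.
Iteration 5: 93 < 96 holds -> k = 93 * 2 + 3 = 189.
Iteration 6: 189 < 96 fails; recursion stops.
SUM(k) = 3 + 9 + 21 + 45 + 93 + 189 = 360.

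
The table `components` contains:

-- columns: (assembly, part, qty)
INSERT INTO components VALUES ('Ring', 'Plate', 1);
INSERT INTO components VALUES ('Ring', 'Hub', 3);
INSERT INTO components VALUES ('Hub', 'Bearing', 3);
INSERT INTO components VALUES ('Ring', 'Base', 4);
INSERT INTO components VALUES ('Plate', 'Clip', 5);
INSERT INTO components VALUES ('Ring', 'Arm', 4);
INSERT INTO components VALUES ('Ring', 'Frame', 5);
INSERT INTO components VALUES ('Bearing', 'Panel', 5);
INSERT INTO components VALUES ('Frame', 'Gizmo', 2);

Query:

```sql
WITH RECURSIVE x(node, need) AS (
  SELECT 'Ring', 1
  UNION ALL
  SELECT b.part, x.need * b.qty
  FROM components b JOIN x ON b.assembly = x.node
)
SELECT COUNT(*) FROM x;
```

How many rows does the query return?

10

Base: (Ring, need=1).
Iteration 1: components of {Ring} -> Arm = 1*4 = 4, Base = 1*4 = 4, Frame = 1*5 = 5, Hub = 1*3 = 3, Plate = 1*1 = 1.
Iteration 2: components of {Arm,Base,Frame,Hub,Plate} -> Bearing = 3*3 = 9, Clip = 1*5 = 5, Gizmo = 5*2 = 10.
Iteration 3: components of {Bearing,Clip,Gizmo} -> Panel = 9*5 = 45.
Iteration 4: no further components; recursion stops.
Total rows emitted: 10.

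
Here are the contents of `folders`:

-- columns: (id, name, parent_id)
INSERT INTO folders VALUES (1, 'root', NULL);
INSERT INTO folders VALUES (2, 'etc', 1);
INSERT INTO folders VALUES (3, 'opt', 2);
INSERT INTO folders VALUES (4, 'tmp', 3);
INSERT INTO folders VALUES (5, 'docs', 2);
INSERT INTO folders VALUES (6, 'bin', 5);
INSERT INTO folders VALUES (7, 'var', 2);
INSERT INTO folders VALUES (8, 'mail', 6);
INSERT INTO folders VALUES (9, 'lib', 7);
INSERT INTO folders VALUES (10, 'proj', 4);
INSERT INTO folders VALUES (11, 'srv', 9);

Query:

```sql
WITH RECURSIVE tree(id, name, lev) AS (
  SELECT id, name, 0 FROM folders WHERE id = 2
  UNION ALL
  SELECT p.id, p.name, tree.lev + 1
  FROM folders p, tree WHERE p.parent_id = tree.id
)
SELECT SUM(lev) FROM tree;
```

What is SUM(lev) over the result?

Base: id=2 (etc) at lev 0.
Iteration 1: rows with parent_id in {2} -> opt (id 3, lev 1), docs (id 5, lev 1), var (id 7, lev 1).
Iteration 2: rows with parent_id in {3,5,7} -> tmp (id 4, lev 2), bin (id 6, lev 2), lib (id 9, lev 2).
Iteration 3: rows with parent_id in {4,6,9} -> mail (id 8, lev 3), proj (id 10, lev 3), srv (id 11, lev 3).
Iteration 4: no rows with parent_id in {8,10,11}; recursion stops.
SUM(lev) = 0 + 1 + 1 + 1 + 2 + 2 + 2 + 3 + 3 + 3 = 18.

18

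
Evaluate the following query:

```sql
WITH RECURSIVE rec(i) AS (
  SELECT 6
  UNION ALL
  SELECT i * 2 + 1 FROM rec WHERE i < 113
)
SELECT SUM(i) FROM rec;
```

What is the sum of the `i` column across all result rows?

435

Base: i=6.
Iteration 1: 6 < 113 holds -> i = 6 * 2 + 1 = 13.
Iteration 2: 13 < 113 holds -> i = 13 * 2 + 1 = 27.
Iteration 3: 27 < 113 holds -> i = 27 * 2 + 1 = 55.
Iteration 4: 55 < 113 holds -> i = 55 * 2 + 1 = 111.
Iteration 5: 111 < 113 holds -> i = 111 * 2 + 1 = 223.
Iteration 6: 223 < 113 fails; recursion stops.
SUM(i) = 6 + 13 + 27 + 55 + 111 + 223 = 435.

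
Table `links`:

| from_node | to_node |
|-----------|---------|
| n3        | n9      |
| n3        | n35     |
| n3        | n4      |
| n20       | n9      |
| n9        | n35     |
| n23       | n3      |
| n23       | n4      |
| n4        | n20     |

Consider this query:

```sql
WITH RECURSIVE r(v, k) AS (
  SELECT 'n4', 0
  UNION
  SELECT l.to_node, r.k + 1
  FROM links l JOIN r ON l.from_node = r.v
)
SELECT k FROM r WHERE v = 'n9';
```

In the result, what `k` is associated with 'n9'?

Base: (n4, k=0).
Iteration 1: edges from {n4} -> (n20, k=1).
Iteration 2: edges from {n20} -> (n9, k=2).
Iteration 3: edges from {n9} -> (n35, k=3).
Iteration 4: no outgoing edges from {n35}; recursion stops.

2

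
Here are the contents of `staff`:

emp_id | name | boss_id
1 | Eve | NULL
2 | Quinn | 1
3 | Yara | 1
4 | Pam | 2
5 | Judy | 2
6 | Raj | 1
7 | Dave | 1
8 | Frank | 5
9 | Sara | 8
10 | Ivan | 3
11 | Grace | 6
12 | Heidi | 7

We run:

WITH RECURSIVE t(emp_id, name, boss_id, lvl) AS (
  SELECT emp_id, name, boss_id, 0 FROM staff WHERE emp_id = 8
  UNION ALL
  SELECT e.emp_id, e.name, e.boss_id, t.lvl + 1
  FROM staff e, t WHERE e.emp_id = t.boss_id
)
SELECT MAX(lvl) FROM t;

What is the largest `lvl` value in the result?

3

Base: emp_id=8 (Frank), boss_id=5, lvl 0.
Iteration 1: join on emp_id=5 -> Judy (id 5, boss_id=2, lvl 1).
Iteration 2: join on emp_id=2 -> Quinn (id 2, boss_id=1, lvl 2).
Iteration 3: join on emp_id=1 -> Eve (id 1, boss_id=NULL, lvl 3).
Iteration 4: boss_id is NULL; no match; recursion stops.
lvl values: 0, 1, 2, 3; the maximum is 3.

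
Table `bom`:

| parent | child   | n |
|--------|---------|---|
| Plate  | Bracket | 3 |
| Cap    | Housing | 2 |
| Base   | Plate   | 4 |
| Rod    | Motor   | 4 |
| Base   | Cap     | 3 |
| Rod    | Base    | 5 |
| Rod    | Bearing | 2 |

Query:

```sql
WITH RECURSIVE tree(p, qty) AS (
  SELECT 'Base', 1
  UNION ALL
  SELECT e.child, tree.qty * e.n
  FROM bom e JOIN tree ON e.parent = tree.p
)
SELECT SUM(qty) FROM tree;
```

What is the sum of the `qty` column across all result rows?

Base: (Base, qty=1).
Iteration 1: components of {Base} -> Cap = 1*3 = 3, Plate = 1*4 = 4.
Iteration 2: components of {Cap,Plate} -> Bracket = 4*3 = 12, Housing = 3*2 = 6.
Iteration 3: no further components; recursion stops.
SUM(qty) = 1 + 3 + 4 + 6 + 12 = 26.

26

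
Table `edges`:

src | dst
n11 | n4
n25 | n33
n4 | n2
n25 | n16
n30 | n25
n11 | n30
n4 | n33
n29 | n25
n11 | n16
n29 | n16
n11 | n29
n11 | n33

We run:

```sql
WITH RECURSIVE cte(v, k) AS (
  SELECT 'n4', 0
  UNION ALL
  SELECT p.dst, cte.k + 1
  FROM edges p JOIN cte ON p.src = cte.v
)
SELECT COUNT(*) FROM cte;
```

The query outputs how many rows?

Base: (n4, k=0).
Iteration 1: edges from {n4} -> (n2, k=1), (n33, k=1).
Iteration 2: no outgoing edges from {n2,n33}; recursion stops.
Total rows emitted: 3.

3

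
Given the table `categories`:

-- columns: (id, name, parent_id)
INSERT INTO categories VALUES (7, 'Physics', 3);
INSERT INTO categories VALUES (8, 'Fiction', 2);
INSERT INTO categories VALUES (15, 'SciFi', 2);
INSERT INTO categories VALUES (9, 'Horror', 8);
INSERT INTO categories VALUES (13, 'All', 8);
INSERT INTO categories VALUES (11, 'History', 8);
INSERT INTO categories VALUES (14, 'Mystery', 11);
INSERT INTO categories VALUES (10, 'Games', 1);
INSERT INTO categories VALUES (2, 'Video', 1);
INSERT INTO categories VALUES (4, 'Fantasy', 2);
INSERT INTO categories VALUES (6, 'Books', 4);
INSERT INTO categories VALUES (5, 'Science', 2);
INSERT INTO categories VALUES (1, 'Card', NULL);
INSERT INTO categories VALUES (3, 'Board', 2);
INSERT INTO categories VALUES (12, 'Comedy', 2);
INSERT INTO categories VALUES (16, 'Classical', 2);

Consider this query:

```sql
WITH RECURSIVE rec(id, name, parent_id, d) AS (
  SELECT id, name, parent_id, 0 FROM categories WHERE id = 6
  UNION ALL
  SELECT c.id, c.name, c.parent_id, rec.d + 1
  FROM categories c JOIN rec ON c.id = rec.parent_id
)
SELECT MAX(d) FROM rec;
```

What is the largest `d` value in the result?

Base: id=6 (Books), parent_id=4, d 0.
Iteration 1: join on id=4 -> Fantasy (id 4, parent_id=2, d 1).
Iteration 2: join on id=2 -> Video (id 2, parent_id=1, d 2).
Iteration 3: join on id=1 -> Card (id 1, parent_id=NULL, d 3).
Iteration 4: parent_id is NULL; no match; recursion stops.
d values: 0, 1, 2, 3; the maximum is 3.

3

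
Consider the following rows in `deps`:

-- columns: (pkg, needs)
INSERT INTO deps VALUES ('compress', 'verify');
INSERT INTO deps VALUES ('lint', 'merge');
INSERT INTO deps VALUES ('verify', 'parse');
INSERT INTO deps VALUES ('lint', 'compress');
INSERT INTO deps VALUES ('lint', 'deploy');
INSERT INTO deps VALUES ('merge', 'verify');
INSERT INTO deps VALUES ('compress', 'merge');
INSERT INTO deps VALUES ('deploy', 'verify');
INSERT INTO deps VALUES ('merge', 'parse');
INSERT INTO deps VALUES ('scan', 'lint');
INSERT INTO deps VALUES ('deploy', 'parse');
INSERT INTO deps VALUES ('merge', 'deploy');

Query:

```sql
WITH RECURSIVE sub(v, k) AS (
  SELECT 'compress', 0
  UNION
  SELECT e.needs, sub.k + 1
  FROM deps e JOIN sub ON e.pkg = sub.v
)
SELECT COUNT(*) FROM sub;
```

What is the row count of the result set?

9

Base: (compress, k=0).
Iteration 1: edges from {compress} -> (merge, k=1), (verify, k=1).
Iteration 2: edges from {merge,verify} -> (deploy, k=2), (parse, k=2), (verify, k=2). [UNION drops 1 duplicate row(s)]
Iteration 3: edges from {deploy,parse,verify} -> (parse, k=3), (verify, k=3). [UNION drops 1 duplicate row(s)]
Iteration 4: edges from {parse,verify} -> (parse, k=4).
Iteration 5: no outgoing edges from {parse}; recursion stops.
Total rows emitted: 9.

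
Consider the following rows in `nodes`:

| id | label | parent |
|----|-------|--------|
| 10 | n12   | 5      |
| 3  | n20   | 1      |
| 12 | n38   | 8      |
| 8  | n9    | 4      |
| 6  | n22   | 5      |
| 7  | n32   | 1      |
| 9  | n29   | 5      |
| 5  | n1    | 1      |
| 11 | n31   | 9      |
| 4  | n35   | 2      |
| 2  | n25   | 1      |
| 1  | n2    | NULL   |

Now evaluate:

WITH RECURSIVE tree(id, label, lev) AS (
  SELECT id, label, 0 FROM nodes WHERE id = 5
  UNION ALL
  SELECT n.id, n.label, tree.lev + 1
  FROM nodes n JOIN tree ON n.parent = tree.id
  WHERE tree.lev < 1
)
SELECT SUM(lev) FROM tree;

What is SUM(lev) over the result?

Base: id=5 (n1) at lev 0.
Iteration 1: rows with parent in {5} -> n22 (id 6, lev 1), n29 (id 9, lev 1), n12 (id 10, lev 1).
Iteration 2: lev < 1 fails for all current rows; recursion stops.
SUM(lev) = 0 + 1 + 1 + 1 = 3.

3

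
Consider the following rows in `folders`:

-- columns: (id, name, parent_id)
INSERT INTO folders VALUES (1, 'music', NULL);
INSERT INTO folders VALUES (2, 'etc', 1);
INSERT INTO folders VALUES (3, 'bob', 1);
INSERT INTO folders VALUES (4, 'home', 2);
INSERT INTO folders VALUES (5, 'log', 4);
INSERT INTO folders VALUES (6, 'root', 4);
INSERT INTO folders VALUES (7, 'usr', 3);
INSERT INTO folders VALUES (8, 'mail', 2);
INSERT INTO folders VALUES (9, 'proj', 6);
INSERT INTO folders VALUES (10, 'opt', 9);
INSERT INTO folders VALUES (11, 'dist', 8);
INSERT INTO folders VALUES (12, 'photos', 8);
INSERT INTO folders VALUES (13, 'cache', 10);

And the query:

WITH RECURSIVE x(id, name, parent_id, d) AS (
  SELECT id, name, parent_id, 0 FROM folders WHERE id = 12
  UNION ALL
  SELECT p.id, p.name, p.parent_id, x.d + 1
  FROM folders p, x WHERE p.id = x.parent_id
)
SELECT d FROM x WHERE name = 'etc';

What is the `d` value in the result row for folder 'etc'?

Base: id=12 (photos), parent_id=8, d 0.
Iteration 1: join on id=8 -> mail (id 8, parent_id=2, d 1).
Iteration 2: join on id=2 -> etc (id 2, parent_id=1, d 2).
Iteration 3: join on id=1 -> music (id 1, parent_id=NULL, d 3).
Iteration 4: parent_id is NULL; no match; recursion stops.

2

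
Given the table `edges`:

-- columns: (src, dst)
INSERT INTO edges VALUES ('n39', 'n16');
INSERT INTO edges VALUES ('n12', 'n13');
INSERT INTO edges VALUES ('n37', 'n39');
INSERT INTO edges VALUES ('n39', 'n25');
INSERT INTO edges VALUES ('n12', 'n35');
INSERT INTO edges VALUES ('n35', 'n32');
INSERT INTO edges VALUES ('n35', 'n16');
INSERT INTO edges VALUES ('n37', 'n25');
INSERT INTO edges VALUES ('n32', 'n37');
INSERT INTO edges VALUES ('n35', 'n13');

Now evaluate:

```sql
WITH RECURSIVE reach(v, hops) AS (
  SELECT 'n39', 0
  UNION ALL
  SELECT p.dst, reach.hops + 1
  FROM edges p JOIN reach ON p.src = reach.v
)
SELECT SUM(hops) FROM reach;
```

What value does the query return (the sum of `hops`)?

Base: (n39, hops=0).
Iteration 1: edges from {n39} -> (n16, hops=1), (n25, hops=1).
Iteration 2: no outgoing edges from {n16,n25}; recursion stops.
SUM(hops) = 0 + 1 + 1 = 2.

2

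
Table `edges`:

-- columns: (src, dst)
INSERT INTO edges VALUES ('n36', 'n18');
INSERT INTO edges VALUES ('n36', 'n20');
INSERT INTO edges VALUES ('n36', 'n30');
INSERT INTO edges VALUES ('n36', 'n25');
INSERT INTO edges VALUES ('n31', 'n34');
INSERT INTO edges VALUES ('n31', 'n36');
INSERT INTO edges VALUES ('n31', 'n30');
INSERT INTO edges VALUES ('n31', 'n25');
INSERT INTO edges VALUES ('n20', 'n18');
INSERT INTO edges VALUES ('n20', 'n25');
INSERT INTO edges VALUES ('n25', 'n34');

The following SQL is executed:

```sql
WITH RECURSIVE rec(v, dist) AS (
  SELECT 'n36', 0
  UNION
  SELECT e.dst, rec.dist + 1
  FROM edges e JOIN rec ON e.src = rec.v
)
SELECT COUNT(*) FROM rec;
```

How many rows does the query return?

Base: (n36, dist=0).
Iteration 1: edges from {n36} -> (n18, dist=1), (n20, dist=1), (n25, dist=1), (n30, dist=1).
Iteration 2: edges from {n18,n20,n25,n30} -> (n18, dist=2), (n25, dist=2), (n34, dist=2).
Iteration 3: edges from {n18,n25,n34} -> (n34, dist=3).
Iteration 4: no outgoing edges from {n34}; recursion stops.
Total rows emitted: 9.

9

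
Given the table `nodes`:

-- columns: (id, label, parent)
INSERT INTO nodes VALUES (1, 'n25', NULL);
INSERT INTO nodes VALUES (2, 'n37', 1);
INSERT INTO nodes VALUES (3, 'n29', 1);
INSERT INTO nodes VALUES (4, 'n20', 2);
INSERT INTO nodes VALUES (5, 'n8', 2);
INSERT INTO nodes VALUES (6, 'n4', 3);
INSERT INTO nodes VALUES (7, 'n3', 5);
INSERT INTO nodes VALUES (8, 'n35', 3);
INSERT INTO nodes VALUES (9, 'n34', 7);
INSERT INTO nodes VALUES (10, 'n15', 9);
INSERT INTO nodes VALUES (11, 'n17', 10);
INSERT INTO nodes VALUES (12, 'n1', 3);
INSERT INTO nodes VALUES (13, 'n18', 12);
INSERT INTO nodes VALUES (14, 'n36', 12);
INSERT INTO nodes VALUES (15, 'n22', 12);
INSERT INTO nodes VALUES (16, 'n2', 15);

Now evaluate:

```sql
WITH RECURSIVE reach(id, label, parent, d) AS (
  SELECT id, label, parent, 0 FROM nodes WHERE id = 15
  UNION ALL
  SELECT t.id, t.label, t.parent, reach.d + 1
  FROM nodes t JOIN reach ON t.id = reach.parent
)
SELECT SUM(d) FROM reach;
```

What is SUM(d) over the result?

6

Base: id=15 (n22), parent=12, d 0.
Iteration 1: join on id=12 -> n1 (id 12, parent=3, d 1).
Iteration 2: join on id=3 -> n29 (id 3, parent=1, d 2).
Iteration 3: join on id=1 -> n25 (id 1, parent=NULL, d 3).
Iteration 4: parent is NULL; no match; recursion stops.
SUM(d) = 0 + 1 + 2 + 3 = 6.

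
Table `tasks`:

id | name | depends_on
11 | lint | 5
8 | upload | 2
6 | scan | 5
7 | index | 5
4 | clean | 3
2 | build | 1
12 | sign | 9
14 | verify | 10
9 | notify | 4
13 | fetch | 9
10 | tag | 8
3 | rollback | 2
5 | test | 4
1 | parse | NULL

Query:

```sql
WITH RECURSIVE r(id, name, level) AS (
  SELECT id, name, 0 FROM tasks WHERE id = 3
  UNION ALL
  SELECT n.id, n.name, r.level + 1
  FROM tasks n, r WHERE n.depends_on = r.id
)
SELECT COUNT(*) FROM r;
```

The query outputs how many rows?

Base: id=3 (rollback) at level 0.
Iteration 1: rows with depends_on in {3} -> clean (id 4, level 1).
Iteration 2: rows with depends_on in {4} -> test (id 5, level 2), notify (id 9, level 2).
Iteration 3: rows with depends_on in {5,9} -> scan (id 6, level 3), index (id 7, level 3), lint (id 11, level 3), sign (id 12, level 3), fetch (id 13, level 3).
Iteration 4: no rows with depends_on in {6,7,11,12,13}; recursion stops.
Total rows emitted: 9.

9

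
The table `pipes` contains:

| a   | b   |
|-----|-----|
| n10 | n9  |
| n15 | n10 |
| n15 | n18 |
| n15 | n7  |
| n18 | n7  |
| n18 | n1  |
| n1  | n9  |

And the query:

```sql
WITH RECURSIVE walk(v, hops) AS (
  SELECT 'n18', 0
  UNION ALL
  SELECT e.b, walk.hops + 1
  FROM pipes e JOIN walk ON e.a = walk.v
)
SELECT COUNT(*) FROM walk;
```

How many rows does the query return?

4

Base: (n18, hops=0).
Iteration 1: edges from {n18} -> (n1, hops=1), (n7, hops=1).
Iteration 2: edges from {n1,n7} -> (n9, hops=2).
Iteration 3: no outgoing edges from {n9}; recursion stops.
Total rows emitted: 4.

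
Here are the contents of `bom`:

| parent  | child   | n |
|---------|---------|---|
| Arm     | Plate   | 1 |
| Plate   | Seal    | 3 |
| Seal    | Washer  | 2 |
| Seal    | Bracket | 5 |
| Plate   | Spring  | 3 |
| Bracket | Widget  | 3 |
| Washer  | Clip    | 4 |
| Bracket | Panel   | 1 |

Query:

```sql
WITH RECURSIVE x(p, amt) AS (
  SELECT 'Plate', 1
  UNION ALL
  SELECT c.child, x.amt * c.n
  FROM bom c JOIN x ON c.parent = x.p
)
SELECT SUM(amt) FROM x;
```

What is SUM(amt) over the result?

Base: (Plate, amt=1).
Iteration 1: components of {Plate} -> Seal = 1*3 = 3, Spring = 1*3 = 3.
Iteration 2: components of {Seal,Spring} -> Bracket = 3*5 = 15, Washer = 3*2 = 6.
Iteration 3: components of {Bracket,Washer} -> Clip = 6*4 = 24, Panel = 15*1 = 15, Widget = 15*3 = 45.
Iteration 4: no further components; recursion stops.
SUM(amt) = 1 + 3 + 3 + 6 + 15 + 24 + 45 + 15 = 112.

112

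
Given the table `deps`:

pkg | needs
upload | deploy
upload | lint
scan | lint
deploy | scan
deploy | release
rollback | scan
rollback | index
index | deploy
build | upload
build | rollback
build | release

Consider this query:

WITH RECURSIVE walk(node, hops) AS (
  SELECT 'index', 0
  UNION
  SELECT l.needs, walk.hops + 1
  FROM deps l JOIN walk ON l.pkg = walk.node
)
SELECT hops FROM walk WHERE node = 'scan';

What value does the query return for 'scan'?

Base: (index, hops=0).
Iteration 1: edges from {index} -> (deploy, hops=1).
Iteration 2: edges from {deploy} -> (release, hops=2), (scan, hops=2).
Iteration 3: edges from {release,scan} -> (lint, hops=3).
Iteration 4: no outgoing edges from {lint}; recursion stops.

2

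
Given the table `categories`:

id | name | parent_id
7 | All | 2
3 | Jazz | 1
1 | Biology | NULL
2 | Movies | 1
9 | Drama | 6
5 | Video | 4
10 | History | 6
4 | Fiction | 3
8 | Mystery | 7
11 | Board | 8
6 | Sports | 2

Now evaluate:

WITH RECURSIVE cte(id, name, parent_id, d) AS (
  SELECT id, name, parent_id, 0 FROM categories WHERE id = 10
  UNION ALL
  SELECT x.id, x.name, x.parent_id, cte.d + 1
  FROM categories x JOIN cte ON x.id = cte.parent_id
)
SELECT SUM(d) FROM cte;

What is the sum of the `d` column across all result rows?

Base: id=10 (History), parent_id=6, d 0.
Iteration 1: join on id=6 -> Sports (id 6, parent_id=2, d 1).
Iteration 2: join on id=2 -> Movies (id 2, parent_id=1, d 2).
Iteration 3: join on id=1 -> Biology (id 1, parent_id=NULL, d 3).
Iteration 4: parent_id is NULL; no match; recursion stops.
SUM(d) = 0 + 1 + 2 + 3 = 6.

6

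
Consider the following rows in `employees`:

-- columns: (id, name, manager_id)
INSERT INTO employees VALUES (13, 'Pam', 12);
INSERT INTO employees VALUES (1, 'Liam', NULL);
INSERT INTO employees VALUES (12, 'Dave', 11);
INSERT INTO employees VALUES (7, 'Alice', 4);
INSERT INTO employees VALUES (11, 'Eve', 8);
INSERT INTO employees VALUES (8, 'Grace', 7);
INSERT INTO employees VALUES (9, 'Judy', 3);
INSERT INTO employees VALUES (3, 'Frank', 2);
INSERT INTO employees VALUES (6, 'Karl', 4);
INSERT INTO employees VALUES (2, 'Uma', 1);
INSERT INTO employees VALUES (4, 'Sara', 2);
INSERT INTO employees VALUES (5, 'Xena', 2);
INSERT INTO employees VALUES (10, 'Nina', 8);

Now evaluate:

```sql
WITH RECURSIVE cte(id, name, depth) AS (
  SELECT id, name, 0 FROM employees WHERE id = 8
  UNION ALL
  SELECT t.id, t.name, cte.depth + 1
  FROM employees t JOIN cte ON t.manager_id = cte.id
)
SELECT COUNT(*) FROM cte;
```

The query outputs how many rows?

5

Base: id=8 (Grace) at depth 0.
Iteration 1: rows with manager_id in {8} -> Nina (id 10, depth 1), Eve (id 11, depth 1).
Iteration 2: rows with manager_id in {10,11} -> Dave (id 12, depth 2).
Iteration 3: rows with manager_id in {12} -> Pam (id 13, depth 3).
Iteration 4: no rows with manager_id in {13}; recursion stops.
Total rows emitted: 5.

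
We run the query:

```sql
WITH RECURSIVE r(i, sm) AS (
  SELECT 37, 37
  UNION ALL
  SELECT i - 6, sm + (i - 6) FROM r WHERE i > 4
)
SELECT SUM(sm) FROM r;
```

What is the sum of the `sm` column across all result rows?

Base: i=37, sm=37.
Iteration 1: 37 > 4 holds -> i = 37 - 6 = 31, sm = 37 + 31 = 68.
Iteration 2: 31 > 4 holds -> i = 31 - 6 = 25, sm = 68 + 25 = 93.
Iteration 3: 25 > 4 holds -> i = 25 - 6 = 19, sm = 93 + 19 = 112.
Iteration 4: 19 > 4 holds -> i = 19 - 6 = 13, sm = 112 + 13 = 125.
Iteration 5: 13 > 4 holds -> i = 13 - 6 = 7, sm = 125 + 7 = 132.
Iteration 6: 7 > 4 holds -> i = 7 - 6 = 1, sm = 132 + 1 = 133.
Iteration 7: 1 > 4 fails; recursion stops.
SUM(sm) = 37 + 68 + 93 + 112 + 125 + 132 + 133 = 700.

700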